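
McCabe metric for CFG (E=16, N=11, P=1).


Formula: V(G) = E - N + 2P
V(G) = 16 - 11 + 2*1
V(G) = 5 + 2
V(G) = 7

7


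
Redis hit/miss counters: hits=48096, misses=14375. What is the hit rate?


Formula: hit rate = hits / (hits + misses) * 100
hit rate = 48096 / (48096 + 14375) * 100
hit rate = 48096 / 62471 * 100
hit rate = 76.99%

76.99%


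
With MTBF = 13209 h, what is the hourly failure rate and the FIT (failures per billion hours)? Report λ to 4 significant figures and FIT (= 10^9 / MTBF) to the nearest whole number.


Formula: λ = 1 / MTBF; FIT = λ × 1e9 = 1e9 / MTBF
λ = 1 / 13209 ≈ 7.571e-05 failures/hour
FIT = 1e9 / 13209 ≈ 75706 failures per 1e9 hours (nearest whole number)

λ = 7.571e-05 /h, FIT = 75706


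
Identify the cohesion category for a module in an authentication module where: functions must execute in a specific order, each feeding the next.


Reasoning: Output of one is input to next
Type: Sequential cohesion

Sequential cohesion


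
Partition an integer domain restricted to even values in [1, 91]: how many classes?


Constraint: even integers in [1, 91]
Class 1: x < 1 — out-of-range invalid
Class 2: x in [1,91] but odd — wrong type invalid
Class 3: x in [1,91] and even — valid
Class 4: x > 91 — out-of-range invalid
Total equivalence classes: 4

4 equivalence classes


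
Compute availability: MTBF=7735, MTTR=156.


Availability = MTBF / (MTBF + MTTR)
Availability = 7735 / (7735 + 156)
Availability = 7735 / 7891
Availability = 98.0231%

98.0231%


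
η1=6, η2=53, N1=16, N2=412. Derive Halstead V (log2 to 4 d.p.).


Formula: V = N * log2(η), where N = N1 + N2 and η = η1 + η2
η = 6 + 53 = 59
N = 16 + 412 = 428
log2(59) ≈ 5.8826
V = 428 * 5.8826 = 2517.75

2517.75


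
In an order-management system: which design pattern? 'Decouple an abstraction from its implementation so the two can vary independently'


This matches the Bridge pattern

Bridge


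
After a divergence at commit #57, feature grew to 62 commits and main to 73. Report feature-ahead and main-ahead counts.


Common ancestor: commit #57
feature commits after divergence: 62 - 57 = 5
main commits after divergence: 73 - 57 = 16
feature is 5 commits ahead of main
main is 16 commits ahead of feature

feature ahead: 5, main ahead: 16


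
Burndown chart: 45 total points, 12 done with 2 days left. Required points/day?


Formula: Required rate = Remaining points / Days left
Remaining = 45 - 12 = 33 points
Required rate = 33 / 2 = 16.5 points/day

16.5 points/day


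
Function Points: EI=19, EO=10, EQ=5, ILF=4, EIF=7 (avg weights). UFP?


UFP = EI*4 + EO*5 + EQ*4 + ILF*10 + EIF*7
UFP = 19*4 + 10*5 + 5*4 + 4*10 + 7*7
UFP = 76 + 50 + 20 + 40 + 49
UFP = 235

235


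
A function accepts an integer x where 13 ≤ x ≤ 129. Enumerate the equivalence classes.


Valid range: [13, 129]
Class 1: x < 13 — invalid
Class 2: 13 ≤ x ≤ 129 — valid
Class 3: x > 129 — invalid
Total equivalence classes: 3

3 equivalence classes


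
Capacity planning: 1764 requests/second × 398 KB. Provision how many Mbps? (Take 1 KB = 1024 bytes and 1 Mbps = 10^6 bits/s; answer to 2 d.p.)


Formula: Mbps = payload_bytes * RPS * 8 / 1e6
Payload per request = 398 KB = 398 * 1024 = 407552 bytes
Total bytes/sec = 407552 * 1764 = 718921728
Total bits/sec = 718921728 * 8 = 5751373824
Mbps = 5751373824 / 1e6 = 5751.37

5751.37 Mbps


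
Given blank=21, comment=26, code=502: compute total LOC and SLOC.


Total LOC = blank + comment + code
Total LOC = 21 + 26 + 502 = 549
SLOC (source only) = code = 502

Total LOC: 549, SLOC: 502


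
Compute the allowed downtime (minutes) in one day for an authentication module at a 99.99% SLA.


Formula: allowed downtime = period * (100 - SLA) / 100
Period (day) = 1440 minutes
Unavailability fraction = (100 - 99.99) / 100
Allowed downtime = 1440 * (100 - 99.99) / 100
Allowed downtime = 0.144 minutes

0.144 minutes


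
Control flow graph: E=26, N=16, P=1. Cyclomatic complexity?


Formula: V(G) = E - N + 2P
V(G) = 26 - 16 + 2*1
V(G) = 10 + 2
V(G) = 12

12


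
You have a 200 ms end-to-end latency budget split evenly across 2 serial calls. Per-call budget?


Formula: per_stage = total_budget / stages
per_stage = 200 / 2
per_stage = 100.0 ms

100.0 ms


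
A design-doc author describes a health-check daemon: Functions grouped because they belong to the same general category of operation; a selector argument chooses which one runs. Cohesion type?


Reasoning: Grouped by category of activity, not by data or sequence
Type: Logical cohesion

Logical cohesion


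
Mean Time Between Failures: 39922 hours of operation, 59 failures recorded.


Formula: MTBF = Total operating time / Number of failures
MTBF = 39922 / 59
MTBF = 676.64 hours

676.64 hours


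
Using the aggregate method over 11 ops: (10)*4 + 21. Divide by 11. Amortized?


Formula: Amortized cost = Total cost / Operations
Total cost = (10 * 4) + (1 * 21)
Total cost = 40 + 21 = 61
Amortized = 61 / 11 = 5.5455

5.5455


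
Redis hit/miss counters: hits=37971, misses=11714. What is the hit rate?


Formula: hit rate = hits / (hits + misses) * 100
hit rate = 37971 / (37971 + 11714) * 100
hit rate = 37971 / 49685 * 100
hit rate = 76.42%

76.42%


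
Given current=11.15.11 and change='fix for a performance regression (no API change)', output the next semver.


Current: 11.15.11
Change category: 'fix for a performance regression (no API change)' → patch bump
SemVer rule: patch bump → increment PATCH (MAJOR and MINOR unchanged)
New: 11.15.12

11.15.12


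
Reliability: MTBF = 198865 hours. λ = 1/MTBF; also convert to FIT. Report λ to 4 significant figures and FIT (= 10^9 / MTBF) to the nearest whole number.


Formula: λ = 1 / MTBF; FIT = λ × 1e9 = 1e9 / MTBF
λ = 1 / 198865 ≈ 5.029e-06 failures/hour
FIT = 1e9 / 198865 ≈ 5029 failures per 1e9 hours (nearest whole number)

λ = 5.029e-06 /h, FIT = 5029


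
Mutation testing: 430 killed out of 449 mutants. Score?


Mutation score = killed / total * 100
Mutation score = 430 / 449 * 100
Mutation score = 95.77%

95.77%


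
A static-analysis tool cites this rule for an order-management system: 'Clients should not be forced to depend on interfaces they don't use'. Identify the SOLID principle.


This describes the Interface Segregation Principle (ISP)

Interface Segregation Principle (ISP)


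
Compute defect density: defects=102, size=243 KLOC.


Defect density = defects / KLOC
Defect density = 102 / 243
Defect density = 0.42 defects/KLOC

0.42 defects/KLOC


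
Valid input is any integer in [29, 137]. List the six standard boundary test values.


Range: [29, 137]
Boundaries: just below min, min, min+1, max-1, max, just above max
Values: [28, 29, 30, 136, 137, 138]

[28, 29, 30, 136, 137, 138]


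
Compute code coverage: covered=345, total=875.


Coverage = covered / total * 100
Coverage = 345 / 875 * 100
Coverage = 39.43%

39.43%


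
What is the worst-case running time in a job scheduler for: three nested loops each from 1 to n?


Reasoning: three levels of nesting over n
Complexity: O(n^3)

O(n^3)


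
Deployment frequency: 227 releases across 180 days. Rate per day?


Formula: deployments per day = releases / days
= 227 / 180
= 1.261 deploys/day
(equivalently, 8.83 deploys/week)

1.261 deploys/day


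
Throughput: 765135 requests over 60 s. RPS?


Formula: throughput = requests / seconds
throughput = 765135 / 60
throughput = 12752.25 requests/second

12752.25 requests/second


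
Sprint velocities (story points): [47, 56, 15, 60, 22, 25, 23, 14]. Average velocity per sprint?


Formula: Avg velocity = Total points / Number of sprints
Points: [47, 56, 15, 60, 22, 25, 23, 14]
Sum = 47 + 56 + 15 + 60 + 22 + 25 + 23 + 14 = 262
Avg velocity = 262 / 8 = 32.75 points/sprint

32.75 points/sprint


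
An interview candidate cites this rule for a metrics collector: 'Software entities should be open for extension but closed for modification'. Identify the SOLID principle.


This describes the Open/Closed Principle (OCP)

Open/Closed Principle (OCP)


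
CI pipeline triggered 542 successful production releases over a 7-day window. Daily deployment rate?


Formula: deployments per day = releases / days
= 542 / 7
= 77.429 deploys/day
(equivalently, 542.0 deploys/week)

77.429 deploys/day


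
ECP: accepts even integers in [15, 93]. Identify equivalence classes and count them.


Constraint: even integers in [15, 93]
Class 1: x < 15 — out-of-range invalid
Class 2: x in [15,93] but odd — wrong type invalid
Class 3: x in [15,93] and even — valid
Class 4: x > 93 — out-of-range invalid
Total equivalence classes: 4

4 equivalence classes


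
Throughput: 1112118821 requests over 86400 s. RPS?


Formula: throughput = requests / seconds
throughput = 1112118821 / 86400
throughput = 12871.75 requests/second

12871.75 requests/second


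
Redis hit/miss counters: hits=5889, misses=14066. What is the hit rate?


Formula: hit rate = hits / (hits + misses) * 100
hit rate = 5889 / (5889 + 14066) * 100
hit rate = 5889 / 19955 * 100
hit rate = 29.51%

29.51%


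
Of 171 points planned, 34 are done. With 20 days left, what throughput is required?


Formula: Required rate = Remaining points / Days left
Remaining = 171 - 34 = 137 points
Required rate = 137 / 20 = 6.85 points/day

6.85 points/day


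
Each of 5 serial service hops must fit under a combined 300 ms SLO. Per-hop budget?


Formula: per_stage = total_budget / stages
per_stage = 300 / 5
per_stage = 60.0 ms

60.0 ms


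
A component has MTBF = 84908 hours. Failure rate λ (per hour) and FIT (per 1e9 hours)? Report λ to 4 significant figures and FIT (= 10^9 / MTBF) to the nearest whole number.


Formula: λ = 1 / MTBF; FIT = λ × 1e9 = 1e9 / MTBF
λ = 1 / 84908 ≈ 1.178e-05 failures/hour
FIT = 1e9 / 84908 ≈ 11777 failures per 1e9 hours (nearest whole number)

λ = 1.178e-05 /h, FIT = 11777


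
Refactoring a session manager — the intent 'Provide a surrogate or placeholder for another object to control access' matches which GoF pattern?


This matches the Proxy pattern

Proxy


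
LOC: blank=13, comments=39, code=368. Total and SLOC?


Total LOC = blank + comment + code
Total LOC = 13 + 39 + 368 = 420
SLOC (source only) = code = 368

Total LOC: 420, SLOC: 368


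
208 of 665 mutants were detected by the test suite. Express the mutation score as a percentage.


Mutation score = killed / total * 100
Mutation score = 208 / 665 * 100
Mutation score = 31.28%

31.28%


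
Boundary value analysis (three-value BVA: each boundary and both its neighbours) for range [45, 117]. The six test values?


Range: [45, 117]
Boundaries: just below min, min, min+1, max-1, max, just above max
Values: [44, 45, 46, 116, 117, 118]

[44, 45, 46, 116, 117, 118]


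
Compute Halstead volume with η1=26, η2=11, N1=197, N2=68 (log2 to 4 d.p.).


Formula: V = N * log2(η), where N = N1 + N2 and η = η1 + η2
η = 26 + 11 = 37
N = 197 + 68 = 265
log2(37) ≈ 5.2095
V = 265 * 5.2095 = 1380.52

1380.52


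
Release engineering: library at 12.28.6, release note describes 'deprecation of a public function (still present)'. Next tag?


Current: 12.28.6
Change category: 'deprecation of a public function (still present)' → minor bump
SemVer rule: minor bump → increment MINOR, reset PATCH to 0 (MAJOR unchanged)
New: 12.29.0

12.29.0


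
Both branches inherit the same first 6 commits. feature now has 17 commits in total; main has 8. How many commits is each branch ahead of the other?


Common ancestor: commit #6
feature commits after divergence: 17 - 6 = 11
main commits after divergence: 8 - 6 = 2
feature is 11 commits ahead of main
main is 2 commits ahead of feature

feature ahead: 11, main ahead: 2


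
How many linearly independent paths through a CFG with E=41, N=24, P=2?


Formula: V(G) = E - N + 2P
V(G) = 41 - 24 + 2*2
V(G) = 17 + 4
V(G) = 21

21


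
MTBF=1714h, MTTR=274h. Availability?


Availability = MTBF / (MTBF + MTTR)
Availability = 1714 / (1714 + 274)
Availability = 1714 / 1988
Availability = 86.2173%

86.2173%


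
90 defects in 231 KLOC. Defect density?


Defect density = defects / KLOC
Defect density = 90 / 231
Defect density = 0.39 defects/KLOC

0.39 defects/KLOC


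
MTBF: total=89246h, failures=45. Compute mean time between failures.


Formula: MTBF = Total operating time / Number of failures
MTBF = 89246 / 45
MTBF = 1983.24 hours

1983.24 hours


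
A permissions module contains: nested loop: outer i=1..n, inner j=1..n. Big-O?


Reasoning: n iterations times n iterations
Complexity: O(n^2)

O(n^2)


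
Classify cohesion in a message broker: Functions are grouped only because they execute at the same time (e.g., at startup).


Reasoning: Related by timing only
Type: Temporal cohesion

Temporal cohesion


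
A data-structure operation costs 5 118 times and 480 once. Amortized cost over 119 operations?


Formula: Amortized cost = Total cost / Operations
Total cost = (118 * 5) + (1 * 480)
Total cost = 590 + 480 = 1070
Amortized = 1070 / 119 = 8.9916

8.9916


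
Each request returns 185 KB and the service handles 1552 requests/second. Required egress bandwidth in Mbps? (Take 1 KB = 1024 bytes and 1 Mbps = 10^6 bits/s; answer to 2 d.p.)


Formula: Mbps = payload_bytes * RPS * 8 / 1e6
Payload per request = 185 KB = 185 * 1024 = 189440 bytes
Total bytes/sec = 189440 * 1552 = 294010880
Total bits/sec = 294010880 * 8 = 2352087040
Mbps = 2352087040 / 1e6 = 2352.09

2352.09 Mbps


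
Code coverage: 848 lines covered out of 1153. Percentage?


Coverage = covered / total * 100
Coverage = 848 / 1153 * 100
Coverage = 73.55%

73.55%


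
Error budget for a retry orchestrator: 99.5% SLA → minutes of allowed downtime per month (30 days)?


Formula: allowed downtime = period * (100 - SLA) / 100
Period (month (30 days)) = 43200 minutes
Unavailability fraction = (100 - 99.5) / 100
Allowed downtime = 43200 * (100 - 99.5) / 100
Allowed downtime = 216.0 minutes

216.0 minutes


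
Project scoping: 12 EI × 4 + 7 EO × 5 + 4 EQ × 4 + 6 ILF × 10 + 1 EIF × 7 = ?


UFP = EI*4 + EO*5 + EQ*4 + ILF*10 + EIF*7
UFP = 12*4 + 7*5 + 4*4 + 6*10 + 1*7
UFP = 48 + 35 + 16 + 60 + 7
UFP = 166

166


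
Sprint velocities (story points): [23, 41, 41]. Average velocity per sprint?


Formula: Avg velocity = Total points / Number of sprints
Points: [23, 41, 41]
Sum = 23 + 41 + 41 = 105
Avg velocity = 105 / 3 = 35.0 points/sprint

35.0 points/sprint


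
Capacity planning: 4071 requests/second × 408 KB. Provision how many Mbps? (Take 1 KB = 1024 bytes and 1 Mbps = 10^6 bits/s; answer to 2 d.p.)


Formula: Mbps = payload_bytes * RPS * 8 / 1e6
Payload per request = 408 KB = 408 * 1024 = 417792 bytes
Total bytes/sec = 417792 * 4071 = 1700831232
Total bits/sec = 1700831232 * 8 = 13606649856
Mbps = 13606649856 / 1e6 = 13606.65

13606.65 Mbps


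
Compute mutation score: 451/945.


Mutation score = killed / total * 100
Mutation score = 451 / 945 * 100
Mutation score = 47.72%

47.72%


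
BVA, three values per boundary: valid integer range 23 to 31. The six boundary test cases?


Range: [23, 31]
Boundaries: just below min, min, min+1, max-1, max, just above max
Values: [22, 23, 24, 30, 31, 32]

[22, 23, 24, 30, 31, 32]


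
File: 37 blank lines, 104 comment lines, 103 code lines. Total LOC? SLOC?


Total LOC = blank + comment + code
Total LOC = 37 + 104 + 103 = 244
SLOC (source only) = code = 103

Total LOC: 244, SLOC: 103


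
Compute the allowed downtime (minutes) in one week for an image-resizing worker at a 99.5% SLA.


Formula: allowed downtime = period * (100 - SLA) / 100
Period (week) = 10080 minutes
Unavailability fraction = (100 - 99.5) / 100
Allowed downtime = 10080 * (100 - 99.5) / 100
Allowed downtime = 50.4 minutes

50.4 minutes


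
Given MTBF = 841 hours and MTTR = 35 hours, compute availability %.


Availability = MTBF / (MTBF + MTTR)
Availability = 841 / (841 + 35)
Availability = 841 / 876
Availability = 96.0046%

96.0046%


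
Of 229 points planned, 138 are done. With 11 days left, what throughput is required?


Formula: Required rate = Remaining points / Days left
Remaining = 229 - 138 = 91 points
Required rate = 91 / 11 = 8.27 points/day

8.27 points/day


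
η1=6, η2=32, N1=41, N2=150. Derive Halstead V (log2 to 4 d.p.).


Formula: V = N * log2(η), where N = N1 + N2 and η = η1 + η2
η = 6 + 32 = 38
N = 41 + 150 = 191
log2(38) ≈ 5.2479
V = 191 * 5.2479 = 1002.35

1002.35


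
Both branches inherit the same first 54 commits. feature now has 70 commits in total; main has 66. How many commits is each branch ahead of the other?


Common ancestor: commit #54
feature commits after divergence: 70 - 54 = 16
main commits after divergence: 66 - 54 = 12
feature is 16 commits ahead of main
main is 12 commits ahead of feature

feature ahead: 16, main ahead: 12


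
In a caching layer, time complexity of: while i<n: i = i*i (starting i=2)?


Reasoning: squaring drives double-exponential growth; iterations ~ log log n
Complexity: O(log log n)

O(log log n)


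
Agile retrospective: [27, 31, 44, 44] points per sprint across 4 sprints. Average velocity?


Formula: Avg velocity = Total points / Number of sprints
Points: [27, 31, 44, 44]
Sum = 27 + 31 + 44 + 44 = 146
Avg velocity = 146 / 4 = 36.5 points/sprint

36.5 points/sprint


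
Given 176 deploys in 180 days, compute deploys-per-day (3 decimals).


Formula: deployments per day = releases / days
= 176 / 180
= 0.978 deploys/day
(equivalently, 6.84 deploys/week)

0.978 deploys/day


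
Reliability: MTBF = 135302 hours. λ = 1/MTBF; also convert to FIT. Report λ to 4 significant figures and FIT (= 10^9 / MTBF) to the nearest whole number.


Formula: λ = 1 / MTBF; FIT = λ × 1e9 = 1e9 / MTBF
λ = 1 / 135302 ≈ 7.391e-06 failures/hour
FIT = 1e9 / 135302 ≈ 7391 failures per 1e9 hours (nearest whole number)

λ = 7.391e-06 /h, FIT = 7391


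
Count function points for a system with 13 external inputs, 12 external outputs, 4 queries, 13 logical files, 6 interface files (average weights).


UFP = EI*4 + EO*5 + EQ*4 + ILF*10 + EIF*7
UFP = 13*4 + 12*5 + 4*4 + 13*10 + 6*7
UFP = 52 + 60 + 16 + 130 + 42
UFP = 300

300


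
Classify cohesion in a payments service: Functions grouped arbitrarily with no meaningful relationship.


Reasoning: Worst: random grouping
Type: Coincidental cohesion

Coincidental cohesion


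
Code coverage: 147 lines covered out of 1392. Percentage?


Coverage = covered / total * 100
Coverage = 147 / 1392 * 100
Coverage = 10.56%

10.56%


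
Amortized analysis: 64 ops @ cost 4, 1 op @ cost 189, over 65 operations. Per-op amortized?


Formula: Amortized cost = Total cost / Operations
Total cost = (64 * 4) + (1 * 189)
Total cost = 256 + 189 = 445
Amortized = 445 / 65 = 6.8462

6.8462


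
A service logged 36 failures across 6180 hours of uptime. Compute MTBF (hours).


Formula: MTBF = Total operating time / Number of failures
MTBF = 6180 / 36
MTBF = 171.67 hours

171.67 hours


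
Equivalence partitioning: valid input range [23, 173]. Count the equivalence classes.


Valid range: [23, 173]
Class 1: x < 23 — invalid
Class 2: 23 ≤ x ≤ 173 — valid
Class 3: x > 173 — invalid
Total equivalence classes: 3

3 equivalence classes


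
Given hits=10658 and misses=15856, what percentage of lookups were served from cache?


Formula: hit rate = hits / (hits + misses) * 100
hit rate = 10658 / (10658 + 15856) * 100
hit rate = 10658 / 26514 * 100
hit rate = 40.2%

40.2%


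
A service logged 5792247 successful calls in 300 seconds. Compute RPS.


Formula: throughput = requests / seconds
throughput = 5792247 / 300
throughput = 19307.49 requests/second

19307.49 requests/second


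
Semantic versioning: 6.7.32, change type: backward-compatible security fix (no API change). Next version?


Current: 6.7.32
Change category: 'backward-compatible security fix (no API change)' → patch bump
SemVer rule: patch bump → increment PATCH (MAJOR and MINOR unchanged)
New: 6.7.33

6.7.33


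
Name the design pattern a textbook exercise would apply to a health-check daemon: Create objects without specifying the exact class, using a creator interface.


This matches the Factory Method pattern

Factory Method


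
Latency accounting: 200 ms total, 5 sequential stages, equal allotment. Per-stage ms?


Formula: per_stage = total_budget / stages
per_stage = 200 / 5
per_stage = 40.0 ms

40.0 ms


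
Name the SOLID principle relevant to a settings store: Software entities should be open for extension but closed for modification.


This describes the Open/Closed Principle (OCP)

Open/Closed Principle (OCP)


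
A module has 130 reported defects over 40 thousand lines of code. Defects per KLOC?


Defect density = defects / KLOC
Defect density = 130 / 40
Defect density = 3.25 defects/KLOC

3.25 defects/KLOC


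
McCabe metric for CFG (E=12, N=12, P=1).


Formula: V(G) = E - N + 2P
V(G) = 12 - 12 + 2*1
V(G) = 0 + 2
V(G) = 2

2


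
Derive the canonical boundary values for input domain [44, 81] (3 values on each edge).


Range: [44, 81]
Boundaries: just below min, min, min+1, max-1, max, just above max
Values: [43, 44, 45, 80, 81, 82]

[43, 44, 45, 80, 81, 82]


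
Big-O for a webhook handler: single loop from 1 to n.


Reasoning: one pass through n items
Complexity: O(n)

O(n)


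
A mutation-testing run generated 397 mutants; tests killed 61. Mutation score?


Mutation score = killed / total * 100
Mutation score = 61 / 397 * 100
Mutation score = 15.37%

15.37%


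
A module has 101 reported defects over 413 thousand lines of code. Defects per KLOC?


Defect density = defects / KLOC
Defect density = 101 / 413
Defect density = 0.245 defects/KLOC

0.245 defects/KLOC


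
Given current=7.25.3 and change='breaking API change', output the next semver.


Current: 7.25.3
Change category: 'breaking API change' → major bump
SemVer rule: major bump → increment MAJOR, reset MINOR and PATCH to 0
New: 8.0.0

8.0.0


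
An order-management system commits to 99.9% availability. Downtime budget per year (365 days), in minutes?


Formula: allowed downtime = period * (100 - SLA) / 100
Period (year (365 days)) = 525600 minutes
Unavailability fraction = (100 - 99.9) / 100
Allowed downtime = 525600 * (100 - 99.9) / 100
Allowed downtime = 525.6 minutes

525.6 minutes


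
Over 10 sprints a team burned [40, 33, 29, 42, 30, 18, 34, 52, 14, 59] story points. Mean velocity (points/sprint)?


Formula: Avg velocity = Total points / Number of sprints
Points: [40, 33, 29, 42, 30, 18, 34, 52, 14, 59]
Sum = 40 + 33 + 29 + 42 + 30 + 18 + 34 + 52 + 14 + 59 = 351
Avg velocity = 351 / 10 = 35.1 points/sprint

35.1 points/sprint


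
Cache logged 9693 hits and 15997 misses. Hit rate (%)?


Formula: hit rate = hits / (hits + misses) * 100
hit rate = 9693 / (9693 + 15997) * 100
hit rate = 9693 / 25690 * 100
hit rate = 37.73%

37.73%


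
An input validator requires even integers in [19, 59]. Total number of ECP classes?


Constraint: even integers in [19, 59]
Class 1: x < 19 — out-of-range invalid
Class 2: x in [19,59] but odd — wrong type invalid
Class 3: x in [19,59] and even — valid
Class 4: x > 59 — out-of-range invalid
Total equivalence classes: 4

4 equivalence classes


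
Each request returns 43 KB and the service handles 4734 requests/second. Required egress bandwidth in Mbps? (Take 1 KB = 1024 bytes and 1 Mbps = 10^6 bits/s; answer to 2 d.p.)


Formula: Mbps = payload_bytes * RPS * 8 / 1e6
Payload per request = 43 KB = 43 * 1024 = 44032 bytes
Total bytes/sec = 44032 * 4734 = 208447488
Total bits/sec = 208447488 * 8 = 1667579904
Mbps = 1667579904 / 1e6 = 1667.58

1667.58 Mbps


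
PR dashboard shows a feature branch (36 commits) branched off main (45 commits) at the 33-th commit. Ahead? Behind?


Common ancestor: commit #33
feature commits after divergence: 36 - 33 = 3
main commits after divergence: 45 - 33 = 12
feature is 3 commits ahead of main
main is 12 commits ahead of feature

feature ahead: 3, main ahead: 12


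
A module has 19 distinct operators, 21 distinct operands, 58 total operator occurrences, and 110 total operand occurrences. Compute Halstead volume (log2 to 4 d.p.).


Formula: V = N * log2(η), where N = N1 + N2 and η = η1 + η2
η = 19 + 21 = 40
N = 58 + 110 = 168
log2(40) ≈ 5.3219
V = 168 * 5.3219 = 894.08

894.08


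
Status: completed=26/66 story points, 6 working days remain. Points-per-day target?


Formula: Required rate = Remaining points / Days left
Remaining = 66 - 26 = 40 points
Required rate = 40 / 6 = 6.67 points/day

6.67 points/day


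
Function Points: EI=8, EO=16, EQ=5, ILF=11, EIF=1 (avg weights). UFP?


UFP = EI*4 + EO*5 + EQ*4 + ILF*10 + EIF*7
UFP = 8*4 + 16*5 + 5*4 + 11*10 + 1*7
UFP = 32 + 80 + 20 + 110 + 7
UFP = 249

249


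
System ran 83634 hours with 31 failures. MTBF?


Formula: MTBF = Total operating time / Number of failures
MTBF = 83634 / 31
MTBF = 2697.87 hours

2697.87 hours


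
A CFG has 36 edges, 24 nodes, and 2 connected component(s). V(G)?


Formula: V(G) = E - N + 2P
V(G) = 36 - 24 + 2*2
V(G) = 12 + 4
V(G) = 16

16


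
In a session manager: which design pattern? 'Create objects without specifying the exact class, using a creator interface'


This matches the Factory Method pattern

Factory Method


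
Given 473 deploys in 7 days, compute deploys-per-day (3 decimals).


Formula: deployments per day = releases / days
= 473 / 7
= 67.571 deploys/day
(equivalently, 473.0 deploys/week)

67.571 deploys/day


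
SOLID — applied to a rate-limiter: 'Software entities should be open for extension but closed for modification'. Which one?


This describes the Open/Closed Principle (OCP)

Open/Closed Principle (OCP)


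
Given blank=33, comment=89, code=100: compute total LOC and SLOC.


Total LOC = blank + comment + code
Total LOC = 33 + 89 + 100 = 222
SLOC (source only) = code = 100

Total LOC: 222, SLOC: 100


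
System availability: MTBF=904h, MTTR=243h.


Availability = MTBF / (MTBF + MTTR)
Availability = 904 / (904 + 243)
Availability = 904 / 1147
Availability = 78.8143%

78.8143%


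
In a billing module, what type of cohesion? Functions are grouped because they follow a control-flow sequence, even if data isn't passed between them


Reasoning: Grouped by order of execution within a routine, not by data flow
Type: Procedural cohesion

Procedural cohesion


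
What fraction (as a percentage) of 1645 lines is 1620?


Coverage = covered / total * 100
Coverage = 1620 / 1645 * 100
Coverage = 98.48%

98.48%


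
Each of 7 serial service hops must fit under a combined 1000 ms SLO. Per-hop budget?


Formula: per_stage = total_budget / stages
per_stage = 1000 / 7
per_stage = 142.86 ms

142.86 ms


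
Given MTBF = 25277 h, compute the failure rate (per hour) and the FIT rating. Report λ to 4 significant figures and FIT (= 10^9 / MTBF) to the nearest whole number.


Formula: λ = 1 / MTBF; FIT = λ × 1e9 = 1e9 / MTBF
λ = 1 / 25277 ≈ 3.956e-05 failures/hour
FIT = 1e9 / 25277 ≈ 39562 failures per 1e9 hours (nearest whole number)

λ = 3.956e-05 /h, FIT = 39562


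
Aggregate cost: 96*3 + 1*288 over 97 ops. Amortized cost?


Formula: Amortized cost = Total cost / Operations
Total cost = (96 * 3) + (1 * 288)
Total cost = 288 + 288 = 576
Amortized = 576 / 97 = 5.9381

5.9381


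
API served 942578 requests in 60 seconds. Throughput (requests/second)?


Formula: throughput = requests / seconds
throughput = 942578 / 60
throughput = 15709.63 requests/second

15709.63 requests/second


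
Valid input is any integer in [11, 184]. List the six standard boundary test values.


Range: [11, 184]
Boundaries: just below min, min, min+1, max-1, max, just above max
Values: [10, 11, 12, 183, 184, 185]

[10, 11, 12, 183, 184, 185]


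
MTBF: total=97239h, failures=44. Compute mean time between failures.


Formula: MTBF = Total operating time / Number of failures
MTBF = 97239 / 44
MTBF = 2209.98 hours

2209.98 hours


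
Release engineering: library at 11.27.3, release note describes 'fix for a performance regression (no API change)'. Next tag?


Current: 11.27.3
Change category: 'fix for a performance regression (no API change)' → patch bump
SemVer rule: patch bump → increment PATCH (MAJOR and MINOR unchanged)
New: 11.27.4

11.27.4


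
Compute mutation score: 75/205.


Mutation score = killed / total * 100
Mutation score = 75 / 205 * 100
Mutation score = 36.59%

36.59%


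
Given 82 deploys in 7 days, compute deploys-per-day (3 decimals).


Formula: deployments per day = releases / days
= 82 / 7
= 11.714 deploys/day
(equivalently, 82.0 deploys/week)

11.714 deploys/day


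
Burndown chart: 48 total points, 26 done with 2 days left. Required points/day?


Formula: Required rate = Remaining points / Days left
Remaining = 48 - 26 = 22 points
Required rate = 22 / 2 = 11.0 points/day

11.0 points/day


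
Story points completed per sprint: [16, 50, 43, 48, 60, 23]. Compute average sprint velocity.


Formula: Avg velocity = Total points / Number of sprints
Points: [16, 50, 43, 48, 60, 23]
Sum = 16 + 50 + 43 + 48 + 60 + 23 = 240
Avg velocity = 240 / 6 = 40.0 points/sprint

40.0 points/sprint


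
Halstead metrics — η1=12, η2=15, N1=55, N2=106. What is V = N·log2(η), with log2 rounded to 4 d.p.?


Formula: V = N * log2(η), where N = N1 + N2 and η = η1 + η2
η = 12 + 15 = 27
N = 55 + 106 = 161
log2(27) ≈ 4.7549
V = 161 * 4.7549 = 765.54

765.54


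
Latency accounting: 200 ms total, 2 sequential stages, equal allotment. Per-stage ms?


Formula: per_stage = total_budget / stages
per_stage = 200 / 2
per_stage = 100.0 ms

100.0 ms


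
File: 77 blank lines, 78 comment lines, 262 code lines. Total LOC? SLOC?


Total LOC = blank + comment + code
Total LOC = 77 + 78 + 262 = 417
SLOC (source only) = code = 262

Total LOC: 417, SLOC: 262


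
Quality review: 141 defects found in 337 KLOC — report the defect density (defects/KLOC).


Defect density = defects / KLOC
Defect density = 141 / 337
Defect density = 0.418 defects/KLOC

0.418 defects/KLOC


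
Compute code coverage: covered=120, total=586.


Coverage = covered / total * 100
Coverage = 120 / 586 * 100
Coverage = 20.48%

20.48%


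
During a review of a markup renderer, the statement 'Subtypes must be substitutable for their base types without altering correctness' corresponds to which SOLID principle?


This describes the Liskov Substitution Principle (LSP)

Liskov Substitution Principle (LSP)


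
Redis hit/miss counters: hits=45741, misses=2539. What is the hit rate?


Formula: hit rate = hits / (hits + misses) * 100
hit rate = 45741 / (45741 + 2539) * 100
hit rate = 45741 / 48280 * 100
hit rate = 94.74%

94.74%


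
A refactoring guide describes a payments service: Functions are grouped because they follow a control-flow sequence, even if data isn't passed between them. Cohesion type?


Reasoning: Grouped by order of execution within a routine, not by data flow
Type: Procedural cohesion

Procedural cohesion


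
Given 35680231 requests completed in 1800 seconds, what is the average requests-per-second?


Formula: throughput = requests / seconds
throughput = 35680231 / 1800
throughput = 19822.35 requests/second

19822.35 requests/second


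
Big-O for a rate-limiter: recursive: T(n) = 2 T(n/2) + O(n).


Reasoning: master theorem case 2 (merge-sort recurrence)
Complexity: O(n log n)

O(n log n)


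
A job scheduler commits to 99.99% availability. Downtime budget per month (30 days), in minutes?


Formula: allowed downtime = period * (100 - SLA) / 100
Period (month (30 days)) = 43200 minutes
Unavailability fraction = (100 - 99.99) / 100
Allowed downtime = 43200 * (100 - 99.99) / 100
Allowed downtime = 4.32 minutes

4.32 minutes


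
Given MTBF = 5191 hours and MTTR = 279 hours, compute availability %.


Availability = MTBF / (MTBF + MTTR)
Availability = 5191 / (5191 + 279)
Availability = 5191 / 5470
Availability = 94.8995%

94.8995%


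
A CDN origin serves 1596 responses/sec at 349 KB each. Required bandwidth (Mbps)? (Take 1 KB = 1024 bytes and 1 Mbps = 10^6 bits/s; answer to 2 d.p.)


Formula: Mbps = payload_bytes * RPS * 8 / 1e6
Payload per request = 349 KB = 349 * 1024 = 357376 bytes
Total bytes/sec = 357376 * 1596 = 570372096
Total bits/sec = 570372096 * 8 = 4562976768
Mbps = 4562976768 / 1e6 = 4562.98

4562.98 Mbps


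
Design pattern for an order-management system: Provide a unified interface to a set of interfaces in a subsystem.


This matches the Facade pattern

Facade


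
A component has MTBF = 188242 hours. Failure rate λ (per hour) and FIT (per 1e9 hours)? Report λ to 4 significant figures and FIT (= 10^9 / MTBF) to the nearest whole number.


Formula: λ = 1 / MTBF; FIT = λ × 1e9 = 1e9 / MTBF
λ = 1 / 188242 ≈ 5.312e-06 failures/hour
FIT = 1e9 / 188242 ≈ 5312 failures per 1e9 hours (nearest whole number)

λ = 5.312e-06 /h, FIT = 5312


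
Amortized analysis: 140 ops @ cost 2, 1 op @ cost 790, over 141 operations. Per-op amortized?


Formula: Amortized cost = Total cost / Operations
Total cost = (140 * 2) + (1 * 790)
Total cost = 280 + 790 = 1070
Amortized = 1070 / 141 = 7.5887

7.5887


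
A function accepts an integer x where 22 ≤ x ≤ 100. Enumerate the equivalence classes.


Valid range: [22, 100]
Class 1: x < 22 — invalid
Class 2: 22 ≤ x ≤ 100 — valid
Class 3: x > 100 — invalid
Total equivalence classes: 3

3 equivalence classes


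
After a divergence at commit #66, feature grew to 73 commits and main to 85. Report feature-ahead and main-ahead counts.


Common ancestor: commit #66
feature commits after divergence: 73 - 66 = 7
main commits after divergence: 85 - 66 = 19
feature is 7 commits ahead of main
main is 19 commits ahead of feature

feature ahead: 7, main ahead: 19


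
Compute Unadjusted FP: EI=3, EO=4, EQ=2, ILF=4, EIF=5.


UFP = EI*4 + EO*5 + EQ*4 + ILF*10 + EIF*7
UFP = 3*4 + 4*5 + 2*4 + 4*10 + 5*7
UFP = 12 + 20 + 8 + 40 + 35
UFP = 115

115


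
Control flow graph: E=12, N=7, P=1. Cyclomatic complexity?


Formula: V(G) = E - N + 2P
V(G) = 12 - 7 + 2*1
V(G) = 5 + 2
V(G) = 7

7


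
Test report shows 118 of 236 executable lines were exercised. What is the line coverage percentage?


Coverage = covered / total * 100
Coverage = 118 / 236 * 100
Coverage = 50.0%

50.0%


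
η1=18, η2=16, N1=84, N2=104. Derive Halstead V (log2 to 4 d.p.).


Formula: V = N * log2(η), where N = N1 + N2 and η = η1 + η2
η = 18 + 16 = 34
N = 84 + 104 = 188
log2(34) ≈ 5.0875
V = 188 * 5.0875 = 956.45

956.45


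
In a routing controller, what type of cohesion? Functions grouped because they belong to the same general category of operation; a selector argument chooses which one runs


Reasoning: Grouped by category of activity, not by data or sequence
Type: Logical cohesion

Logical cohesion


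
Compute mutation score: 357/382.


Mutation score = killed / total * 100
Mutation score = 357 / 382 * 100
Mutation score = 93.46%

93.46%


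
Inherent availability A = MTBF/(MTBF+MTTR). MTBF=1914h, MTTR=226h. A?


Availability = MTBF / (MTBF + MTTR)
Availability = 1914 / (1914 + 226)
Availability = 1914 / 2140
Availability = 89.4393%

89.4393%


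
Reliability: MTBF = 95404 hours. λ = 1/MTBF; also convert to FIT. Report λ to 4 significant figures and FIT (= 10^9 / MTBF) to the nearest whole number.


Formula: λ = 1 / MTBF; FIT = λ × 1e9 = 1e9 / MTBF
λ = 1 / 95404 ≈ 1.048e-05 failures/hour
FIT = 1e9 / 95404 ≈ 10482 failures per 1e9 hours (nearest whole number)

λ = 1.048e-05 /h, FIT = 10482


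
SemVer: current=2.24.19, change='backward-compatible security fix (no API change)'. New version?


Current: 2.24.19
Change category: 'backward-compatible security fix (no API change)' → patch bump
SemVer rule: patch bump → increment PATCH (MAJOR and MINOR unchanged)
New: 2.24.20

2.24.20


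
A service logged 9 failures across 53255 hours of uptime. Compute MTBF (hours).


Formula: MTBF = Total operating time / Number of failures
MTBF = 53255 / 9
MTBF = 5917.22 hours

5917.22 hours


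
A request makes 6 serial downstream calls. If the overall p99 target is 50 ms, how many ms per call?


Formula: per_stage = total_budget / stages
per_stage = 50 / 6
per_stage = 8.33 ms

8.33 ms


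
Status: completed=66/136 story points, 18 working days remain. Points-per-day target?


Formula: Required rate = Remaining points / Days left
Remaining = 136 - 66 = 70 points
Required rate = 70 / 18 = 3.89 points/day

3.89 points/day


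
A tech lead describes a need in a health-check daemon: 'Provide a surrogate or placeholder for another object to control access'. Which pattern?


This matches the Proxy pattern

Proxy


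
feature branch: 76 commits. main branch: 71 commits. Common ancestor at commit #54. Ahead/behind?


Common ancestor: commit #54
feature commits after divergence: 76 - 54 = 22
main commits after divergence: 71 - 54 = 17
feature is 22 commits ahead of main
main is 17 commits ahead of feature

feature ahead: 22, main ahead: 17


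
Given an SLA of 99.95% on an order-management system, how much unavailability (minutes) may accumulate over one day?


Formula: allowed downtime = period * (100 - SLA) / 100
Period (day) = 1440 minutes
Unavailability fraction = (100 - 99.95) / 100
Allowed downtime = 1440 * (100 - 99.95) / 100
Allowed downtime = 0.72 minutes

0.72 minutes


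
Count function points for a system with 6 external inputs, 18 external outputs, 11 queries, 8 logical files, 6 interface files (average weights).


UFP = EI*4 + EO*5 + EQ*4 + ILF*10 + EIF*7
UFP = 6*4 + 18*5 + 11*4 + 8*10 + 6*7
UFP = 24 + 90 + 44 + 80 + 42
UFP = 280

280


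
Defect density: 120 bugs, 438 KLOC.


Defect density = defects / KLOC
Defect density = 120 / 438
Defect density = 0.274 defects/KLOC

0.274 defects/KLOC


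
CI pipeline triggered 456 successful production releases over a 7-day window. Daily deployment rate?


Formula: deployments per day = releases / days
= 456 / 7
= 65.143 deploys/day
(equivalently, 456.0 deploys/week)

65.143 deploys/day


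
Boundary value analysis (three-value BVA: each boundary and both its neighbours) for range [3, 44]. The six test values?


Range: [3, 44]
Boundaries: just below min, min, min+1, max-1, max, just above max
Values: [2, 3, 4, 43, 44, 45]

[2, 3, 4, 43, 44, 45]


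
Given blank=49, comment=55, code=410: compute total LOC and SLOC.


Total LOC = blank + comment + code
Total LOC = 49 + 55 + 410 = 514
SLOC (source only) = code = 410

Total LOC: 514, SLOC: 410


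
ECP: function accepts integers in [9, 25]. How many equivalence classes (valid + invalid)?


Valid range: [9, 25]
Class 1: x < 9 — invalid
Class 2: 9 ≤ x ≤ 25 — valid
Class 3: x > 25 — invalid
Total equivalence classes: 3

3 equivalence classes


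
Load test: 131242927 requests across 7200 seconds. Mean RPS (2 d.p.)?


Formula: throughput = requests / seconds
throughput = 131242927 / 7200
throughput = 18228.18 requests/second

18228.18 requests/second


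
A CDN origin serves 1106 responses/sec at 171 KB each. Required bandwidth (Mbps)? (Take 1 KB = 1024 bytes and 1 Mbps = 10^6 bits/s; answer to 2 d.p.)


Formula: Mbps = payload_bytes * RPS * 8 / 1e6
Payload per request = 171 KB = 171 * 1024 = 175104 bytes
Total bytes/sec = 175104 * 1106 = 193665024
Total bits/sec = 193665024 * 8 = 1549320192
Mbps = 1549320192 / 1e6 = 1549.32

1549.32 Mbps
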